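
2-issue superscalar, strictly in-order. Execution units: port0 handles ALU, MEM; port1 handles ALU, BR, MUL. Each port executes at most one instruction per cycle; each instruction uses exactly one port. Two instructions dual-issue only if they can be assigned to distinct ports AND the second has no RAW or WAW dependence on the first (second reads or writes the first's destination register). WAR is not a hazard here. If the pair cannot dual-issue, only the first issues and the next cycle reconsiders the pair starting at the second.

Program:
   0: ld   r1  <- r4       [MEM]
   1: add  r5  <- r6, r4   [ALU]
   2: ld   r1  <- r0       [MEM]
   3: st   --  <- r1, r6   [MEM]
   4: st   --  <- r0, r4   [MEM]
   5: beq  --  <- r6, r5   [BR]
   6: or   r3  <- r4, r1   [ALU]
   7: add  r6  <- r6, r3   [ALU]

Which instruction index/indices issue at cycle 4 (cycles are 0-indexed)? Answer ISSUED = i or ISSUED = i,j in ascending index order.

ISSUED = 6

  cy0 -> i0+i1 (ld/add) 2-wide
  cy1 -> i2 (ld) no-port MEM/MEM
  cy2 -> i3 (st) no-port MEM/MEM
  cy3 -> i4+i5 (st/beq) 2-wide
  cy4 -> i6 (or) RAW r3
  cy5 -> i7 (add) tail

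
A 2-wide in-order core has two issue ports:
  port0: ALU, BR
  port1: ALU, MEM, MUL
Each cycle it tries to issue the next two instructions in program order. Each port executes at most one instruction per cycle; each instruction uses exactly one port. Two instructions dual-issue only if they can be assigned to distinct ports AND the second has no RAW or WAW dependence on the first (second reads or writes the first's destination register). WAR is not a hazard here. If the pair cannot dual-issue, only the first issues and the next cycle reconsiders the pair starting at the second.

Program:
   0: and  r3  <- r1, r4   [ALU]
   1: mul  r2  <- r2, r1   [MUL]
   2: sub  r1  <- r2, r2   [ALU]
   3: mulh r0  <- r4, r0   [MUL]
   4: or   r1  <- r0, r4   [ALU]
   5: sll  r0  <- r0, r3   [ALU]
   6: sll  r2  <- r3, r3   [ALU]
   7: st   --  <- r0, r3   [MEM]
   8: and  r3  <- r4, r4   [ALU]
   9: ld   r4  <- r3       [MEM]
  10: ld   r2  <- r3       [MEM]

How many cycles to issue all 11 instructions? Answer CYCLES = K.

CYCLES = 7

0. and+mul @i0&i1  | dual
1. sub+mulh @i2&i3  | dual
2. or+sll @i4&i5  | dual
3. sll+st @i6&i7  | dual
4. and @i8  | RAW r3
5. ld @i9  | no-port MEM/MEM
6. ld @i10  | tail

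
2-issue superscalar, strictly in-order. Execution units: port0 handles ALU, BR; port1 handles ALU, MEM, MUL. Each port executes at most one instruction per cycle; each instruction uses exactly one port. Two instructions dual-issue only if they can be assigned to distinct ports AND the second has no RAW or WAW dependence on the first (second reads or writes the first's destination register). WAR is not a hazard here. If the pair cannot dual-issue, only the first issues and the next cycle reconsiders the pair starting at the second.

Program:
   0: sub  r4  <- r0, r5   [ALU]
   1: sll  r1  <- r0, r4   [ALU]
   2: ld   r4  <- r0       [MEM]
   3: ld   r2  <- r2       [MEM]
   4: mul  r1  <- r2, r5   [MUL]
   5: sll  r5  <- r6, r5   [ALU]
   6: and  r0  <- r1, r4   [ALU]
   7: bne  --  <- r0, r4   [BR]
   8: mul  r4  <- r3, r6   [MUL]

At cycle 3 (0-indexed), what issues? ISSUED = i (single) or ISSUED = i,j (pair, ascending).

[0] i0  sub.ALU  -- RAW r4
[1] i1&i2  sll.ALU;ld.MEM  -- dual
[2] i3  ld.MEM  -- no-port MEM/MUL
[3] i4&i5  mul.MUL;sll.ALU  -- dual
[4] i6  and.ALU  -- RAW r0
[5] i7&i8  bne.BR;mul.MUL  -- dual

ISSUED = 4,5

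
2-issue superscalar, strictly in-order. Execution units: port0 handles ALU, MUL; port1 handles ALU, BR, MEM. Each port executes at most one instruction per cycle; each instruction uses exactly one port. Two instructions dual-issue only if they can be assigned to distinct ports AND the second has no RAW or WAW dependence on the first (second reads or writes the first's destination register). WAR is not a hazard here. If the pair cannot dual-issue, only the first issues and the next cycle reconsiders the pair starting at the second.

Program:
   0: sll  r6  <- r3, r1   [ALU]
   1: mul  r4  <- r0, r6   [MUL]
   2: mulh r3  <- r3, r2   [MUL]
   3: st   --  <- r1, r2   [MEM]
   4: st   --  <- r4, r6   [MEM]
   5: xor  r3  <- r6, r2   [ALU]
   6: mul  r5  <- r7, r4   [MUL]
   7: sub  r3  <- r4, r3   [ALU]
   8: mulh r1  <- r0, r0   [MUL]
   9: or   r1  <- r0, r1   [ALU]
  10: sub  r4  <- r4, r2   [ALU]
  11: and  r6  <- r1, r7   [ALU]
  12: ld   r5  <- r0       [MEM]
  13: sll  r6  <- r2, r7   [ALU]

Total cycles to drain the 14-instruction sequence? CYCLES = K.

[0] i0  sll  -- RAW r6
[1] i1  mul  -- no-port MUL/MUL
[2] i2+i3  mulh st  -- 2-wide
[3] i4+i5  st xor  -- 2-wide
[4] i6+i7  mul sub  -- 2-wide
[5] i8  mulh  -- RAW+WAW r1
[6] i9+i10  or sub  -- 2-wide
[7] i11+i12  and ld  -- 2-wide
[8] i13  sll  -- tail

CYCLES = 9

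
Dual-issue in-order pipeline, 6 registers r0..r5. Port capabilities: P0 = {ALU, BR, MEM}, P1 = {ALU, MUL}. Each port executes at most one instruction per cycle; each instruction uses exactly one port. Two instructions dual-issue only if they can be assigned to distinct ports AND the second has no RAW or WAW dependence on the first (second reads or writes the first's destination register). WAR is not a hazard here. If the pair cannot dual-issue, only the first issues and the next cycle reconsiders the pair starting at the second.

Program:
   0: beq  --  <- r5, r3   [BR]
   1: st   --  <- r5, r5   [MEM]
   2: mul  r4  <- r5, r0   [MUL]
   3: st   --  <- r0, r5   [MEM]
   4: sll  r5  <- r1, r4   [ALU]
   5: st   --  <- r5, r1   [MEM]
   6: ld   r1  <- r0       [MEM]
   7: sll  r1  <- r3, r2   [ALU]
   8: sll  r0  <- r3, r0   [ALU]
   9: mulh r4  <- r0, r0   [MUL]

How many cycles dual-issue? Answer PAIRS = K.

PAIRS = 3

[0] i0  beq.BR  -- no-port BR/MEM
[1] i1/i2  st.MEM/mul.MUL  -- dual
[2] i3/i4  st.MEM/sll.ALU  -- dual
[3] i5  st.MEM  -- no-port MEM/MEM
[4] i6  ld.MEM  -- WAW r1
[5] i7/i8  sll.ALU/sll.ALU  -- dual
[6] i9  mulh.MUL  -- tail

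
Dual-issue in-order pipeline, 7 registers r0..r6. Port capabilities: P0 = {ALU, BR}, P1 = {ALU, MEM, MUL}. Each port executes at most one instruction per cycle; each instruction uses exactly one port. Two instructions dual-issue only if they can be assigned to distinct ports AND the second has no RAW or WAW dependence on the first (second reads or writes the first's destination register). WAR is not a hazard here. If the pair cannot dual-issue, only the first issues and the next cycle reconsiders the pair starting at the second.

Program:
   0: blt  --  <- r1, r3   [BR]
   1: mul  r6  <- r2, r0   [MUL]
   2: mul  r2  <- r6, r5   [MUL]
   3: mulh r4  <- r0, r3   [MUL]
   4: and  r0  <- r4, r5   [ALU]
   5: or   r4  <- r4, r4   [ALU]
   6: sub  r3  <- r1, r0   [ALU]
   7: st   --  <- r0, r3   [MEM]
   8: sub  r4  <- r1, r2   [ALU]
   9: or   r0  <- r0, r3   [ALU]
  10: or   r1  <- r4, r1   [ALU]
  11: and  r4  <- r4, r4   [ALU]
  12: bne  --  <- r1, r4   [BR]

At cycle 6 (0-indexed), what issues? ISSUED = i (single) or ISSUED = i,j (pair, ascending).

ISSUED = 9,10

0. blt.BR+mul.MUL @i0&i1  | 2-wide
1. mul.MUL @i2  | no-port MUL/MUL
2. mulh.MUL @i3  | RAW r4
3. and.ALU+or.ALU @i4&i5  | 2-wide
4. sub.ALU @i6  | RAW r3
5. st.MEM+sub.ALU @i7&i8  | 2-wide
6. or.ALU+or.ALU @i9&i10  | 2-wide
7. and.ALU @i11  | RAW r4
8. bne.BR @i12  | tail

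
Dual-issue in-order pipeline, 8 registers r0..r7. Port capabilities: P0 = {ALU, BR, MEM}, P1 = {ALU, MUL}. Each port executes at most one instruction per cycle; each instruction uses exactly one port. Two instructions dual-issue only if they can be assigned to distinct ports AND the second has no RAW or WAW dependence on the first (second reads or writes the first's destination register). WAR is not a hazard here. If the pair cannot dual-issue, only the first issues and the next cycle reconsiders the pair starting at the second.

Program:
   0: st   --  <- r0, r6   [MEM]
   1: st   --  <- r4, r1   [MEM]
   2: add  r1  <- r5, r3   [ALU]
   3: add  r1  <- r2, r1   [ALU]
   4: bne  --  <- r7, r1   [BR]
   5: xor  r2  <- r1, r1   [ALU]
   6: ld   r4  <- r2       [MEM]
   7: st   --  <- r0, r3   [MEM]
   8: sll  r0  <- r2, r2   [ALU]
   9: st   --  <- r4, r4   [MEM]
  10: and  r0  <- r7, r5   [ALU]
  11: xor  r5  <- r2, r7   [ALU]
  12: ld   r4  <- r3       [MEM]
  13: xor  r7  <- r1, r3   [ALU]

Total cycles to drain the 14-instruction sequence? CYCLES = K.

CYCLES = 9

t=0 i0:st ; no-port MEM/MEM
t=1 i1+i2:st add ; 2-wide
t=2 i3:add ; RAW r1
t=3 i4+i5:bne xor ; 2-wide
t=4 i6:ld ; no-port MEM/MEM
t=5 i7+i8:st sll ; 2-wide
t=6 i9+i10:st and ; 2-wide
t=7 i11+i12:xor ld ; 2-wide
t=8 i13:xor ; tail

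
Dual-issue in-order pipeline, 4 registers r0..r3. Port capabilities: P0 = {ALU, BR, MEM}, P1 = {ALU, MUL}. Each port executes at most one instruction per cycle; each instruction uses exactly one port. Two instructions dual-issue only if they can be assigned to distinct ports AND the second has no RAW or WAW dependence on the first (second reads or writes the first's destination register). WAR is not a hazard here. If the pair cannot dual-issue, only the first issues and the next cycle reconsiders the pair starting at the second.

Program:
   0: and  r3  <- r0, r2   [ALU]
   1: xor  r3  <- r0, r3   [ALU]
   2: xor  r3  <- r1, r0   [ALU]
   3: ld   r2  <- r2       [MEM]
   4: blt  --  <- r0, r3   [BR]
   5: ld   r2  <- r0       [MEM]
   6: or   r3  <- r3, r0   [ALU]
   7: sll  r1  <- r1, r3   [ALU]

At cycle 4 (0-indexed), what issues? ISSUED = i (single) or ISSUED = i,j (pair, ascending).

#0 head=0: and i0 RAW+WAW r3
#1 head=1: xor i1 WAW r3
#2 head=2: xor;ld i2/i3 dual
#3 head=4: blt i4 no-port BR/MEM
#4 head=5: ld;or i5/i6 dual
#5 head=7: sll i7 tail

ISSUED = 5,6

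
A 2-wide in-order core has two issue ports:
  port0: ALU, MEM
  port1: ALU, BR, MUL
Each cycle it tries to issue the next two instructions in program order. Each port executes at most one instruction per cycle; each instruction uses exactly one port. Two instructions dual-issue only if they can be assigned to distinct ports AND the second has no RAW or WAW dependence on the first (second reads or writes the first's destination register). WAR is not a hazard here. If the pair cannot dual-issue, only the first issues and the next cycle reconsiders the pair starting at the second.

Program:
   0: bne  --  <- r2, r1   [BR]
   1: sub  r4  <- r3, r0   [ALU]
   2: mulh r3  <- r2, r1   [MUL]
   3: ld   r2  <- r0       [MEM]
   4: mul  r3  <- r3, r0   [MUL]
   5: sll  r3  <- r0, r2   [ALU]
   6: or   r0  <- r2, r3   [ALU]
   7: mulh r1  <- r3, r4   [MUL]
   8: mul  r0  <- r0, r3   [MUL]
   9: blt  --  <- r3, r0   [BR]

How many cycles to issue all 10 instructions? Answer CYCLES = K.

t=0 i0&i1:bne.BR/sub.ALU ; dual
t=1 i2&i3:mulh.MUL/ld.MEM ; dual
t=2 i4:mul.MUL ; WAW r3
t=3 i5:sll.ALU ; RAW r3
t=4 i6&i7:or.ALU/mulh.MUL ; dual
t=5 i8:mul.MUL ; no-port MUL/BR
t=6 i9:blt.BR ; tail

CYCLES = 7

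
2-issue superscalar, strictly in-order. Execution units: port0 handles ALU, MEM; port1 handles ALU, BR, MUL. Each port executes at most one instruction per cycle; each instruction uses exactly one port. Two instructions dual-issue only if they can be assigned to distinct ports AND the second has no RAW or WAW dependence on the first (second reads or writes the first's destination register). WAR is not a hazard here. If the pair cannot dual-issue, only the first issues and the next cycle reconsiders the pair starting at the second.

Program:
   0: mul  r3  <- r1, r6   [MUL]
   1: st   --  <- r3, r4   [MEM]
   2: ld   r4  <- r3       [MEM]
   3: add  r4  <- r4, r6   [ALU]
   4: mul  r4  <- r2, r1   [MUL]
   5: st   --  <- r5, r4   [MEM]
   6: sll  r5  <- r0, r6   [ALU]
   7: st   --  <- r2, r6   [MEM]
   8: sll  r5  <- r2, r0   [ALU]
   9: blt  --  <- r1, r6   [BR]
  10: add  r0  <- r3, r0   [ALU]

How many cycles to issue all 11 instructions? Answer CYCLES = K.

[0] i0  mul  -- RAW r3
[1] i1  st  -- no-port MEM/MEM
[2] i2  ld  -- RAW+WAW r4
[3] i3  add  -- WAW r4
[4] i4  mul  -- RAW r4
[5] i5+i6  st;sll  -- 2-wide
[6] i7+i8  st;sll  -- 2-wide
[7] i9+i10  blt;add  -- 2-wide

CYCLES = 8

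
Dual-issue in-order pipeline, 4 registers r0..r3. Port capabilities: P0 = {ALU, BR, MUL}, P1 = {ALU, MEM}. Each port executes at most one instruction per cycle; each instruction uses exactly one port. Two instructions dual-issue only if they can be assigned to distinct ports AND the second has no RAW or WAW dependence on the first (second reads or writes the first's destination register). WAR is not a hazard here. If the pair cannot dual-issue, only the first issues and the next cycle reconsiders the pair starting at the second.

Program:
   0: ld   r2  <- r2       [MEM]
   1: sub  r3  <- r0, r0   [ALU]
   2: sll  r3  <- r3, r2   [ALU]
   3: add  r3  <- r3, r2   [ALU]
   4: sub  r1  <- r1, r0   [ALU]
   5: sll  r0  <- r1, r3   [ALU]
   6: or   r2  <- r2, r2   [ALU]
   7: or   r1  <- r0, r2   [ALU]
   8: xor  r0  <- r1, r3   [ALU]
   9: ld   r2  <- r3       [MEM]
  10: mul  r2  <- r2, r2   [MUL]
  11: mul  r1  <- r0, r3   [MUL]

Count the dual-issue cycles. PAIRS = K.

0. ld/sub @i0&i1  | pair
1. sll @i2  | RAW+WAW r3
2. add/sub @i3&i4  | pair
3. sll/or @i5&i6  | pair
4. or @i7  | RAW r1
5. xor/ld @i8&i9  | pair
6. mul @i10  | no-port MUL/MUL
7. mul @i11  | tail

PAIRS = 4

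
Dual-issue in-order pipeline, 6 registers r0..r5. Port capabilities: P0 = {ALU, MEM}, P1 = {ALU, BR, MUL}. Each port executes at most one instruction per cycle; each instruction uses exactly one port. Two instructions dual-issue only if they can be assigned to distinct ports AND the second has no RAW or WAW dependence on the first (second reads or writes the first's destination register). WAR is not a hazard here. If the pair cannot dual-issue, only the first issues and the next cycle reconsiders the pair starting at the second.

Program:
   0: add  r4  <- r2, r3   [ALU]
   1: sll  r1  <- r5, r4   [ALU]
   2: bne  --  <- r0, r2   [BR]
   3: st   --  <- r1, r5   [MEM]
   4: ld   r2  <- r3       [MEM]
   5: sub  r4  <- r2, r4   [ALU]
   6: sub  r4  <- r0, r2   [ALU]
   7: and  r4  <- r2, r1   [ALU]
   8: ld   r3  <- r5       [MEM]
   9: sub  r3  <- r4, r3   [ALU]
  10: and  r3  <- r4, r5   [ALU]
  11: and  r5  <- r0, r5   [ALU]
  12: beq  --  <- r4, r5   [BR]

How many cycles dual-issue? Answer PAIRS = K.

#0 head=0: add.ALU i0 RAW r4
#1 head=1: sll.ALU bne.BR i1,i2 2-wide
#2 head=3: st.MEM i3 no-port MEM/MEM
#3 head=4: ld.MEM i4 RAW r2
#4 head=5: sub.ALU i5 WAW r4
#5 head=6: sub.ALU i6 WAW r4
#6 head=7: and.ALU ld.MEM i7,i8 2-wide
#7 head=9: sub.ALU i9 WAW r3
#8 head=10: and.ALU and.ALU i10,i11 2-wide
#9 head=12: beq.BR i12 tail

PAIRS = 3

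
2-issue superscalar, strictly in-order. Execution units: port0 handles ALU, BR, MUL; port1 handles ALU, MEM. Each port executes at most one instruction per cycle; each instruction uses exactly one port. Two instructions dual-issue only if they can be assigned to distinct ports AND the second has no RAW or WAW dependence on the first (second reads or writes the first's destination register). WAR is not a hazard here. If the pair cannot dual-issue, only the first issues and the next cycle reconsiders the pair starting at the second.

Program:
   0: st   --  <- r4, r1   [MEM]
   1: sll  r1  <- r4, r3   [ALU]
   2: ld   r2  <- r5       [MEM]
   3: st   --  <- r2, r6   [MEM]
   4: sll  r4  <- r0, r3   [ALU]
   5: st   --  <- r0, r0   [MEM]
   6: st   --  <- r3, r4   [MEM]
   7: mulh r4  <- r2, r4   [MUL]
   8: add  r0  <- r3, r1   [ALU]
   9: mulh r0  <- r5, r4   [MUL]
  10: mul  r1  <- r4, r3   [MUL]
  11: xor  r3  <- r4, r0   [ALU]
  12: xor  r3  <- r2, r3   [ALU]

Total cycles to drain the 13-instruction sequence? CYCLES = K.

t=0 i0,i1:st.MEM sll.ALU ; 2-wide
t=1 i2:ld.MEM ; no-port MEM/MEM
t=2 i3,i4:st.MEM sll.ALU ; 2-wide
t=3 i5:st.MEM ; no-port MEM/MEM
t=4 i6,i7:st.MEM mulh.MUL ; 2-wide
t=5 i8:add.ALU ; WAW r0
t=6 i9:mulh.MUL ; no-port MUL/MUL
t=7 i10,i11:mul.MUL xor.ALU ; 2-wide
t=8 i12:xor.ALU ; tail

CYCLES = 9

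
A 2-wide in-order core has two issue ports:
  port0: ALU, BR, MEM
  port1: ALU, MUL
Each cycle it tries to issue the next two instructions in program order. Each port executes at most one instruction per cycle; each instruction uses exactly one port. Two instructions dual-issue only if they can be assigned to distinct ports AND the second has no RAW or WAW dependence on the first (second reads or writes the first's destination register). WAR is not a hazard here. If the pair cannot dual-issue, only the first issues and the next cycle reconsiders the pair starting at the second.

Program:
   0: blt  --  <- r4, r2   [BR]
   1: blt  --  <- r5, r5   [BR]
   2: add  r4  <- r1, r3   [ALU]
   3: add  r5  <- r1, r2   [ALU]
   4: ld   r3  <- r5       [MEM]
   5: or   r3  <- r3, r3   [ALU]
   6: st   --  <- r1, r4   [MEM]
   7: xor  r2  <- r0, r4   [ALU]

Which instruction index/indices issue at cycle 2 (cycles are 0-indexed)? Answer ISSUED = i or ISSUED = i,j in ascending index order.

#0 head=0: blt.BR i0 no-port BR/BR
#1 head=1: blt.BR+add.ALU i1+i2 pair
#2 head=3: add.ALU i3 RAW r5
#3 head=4: ld.MEM i4 RAW+WAW r3
#4 head=5: or.ALU+st.MEM i5+i6 pair
#5 head=7: xor.ALU i7 tail

ISSUED = 3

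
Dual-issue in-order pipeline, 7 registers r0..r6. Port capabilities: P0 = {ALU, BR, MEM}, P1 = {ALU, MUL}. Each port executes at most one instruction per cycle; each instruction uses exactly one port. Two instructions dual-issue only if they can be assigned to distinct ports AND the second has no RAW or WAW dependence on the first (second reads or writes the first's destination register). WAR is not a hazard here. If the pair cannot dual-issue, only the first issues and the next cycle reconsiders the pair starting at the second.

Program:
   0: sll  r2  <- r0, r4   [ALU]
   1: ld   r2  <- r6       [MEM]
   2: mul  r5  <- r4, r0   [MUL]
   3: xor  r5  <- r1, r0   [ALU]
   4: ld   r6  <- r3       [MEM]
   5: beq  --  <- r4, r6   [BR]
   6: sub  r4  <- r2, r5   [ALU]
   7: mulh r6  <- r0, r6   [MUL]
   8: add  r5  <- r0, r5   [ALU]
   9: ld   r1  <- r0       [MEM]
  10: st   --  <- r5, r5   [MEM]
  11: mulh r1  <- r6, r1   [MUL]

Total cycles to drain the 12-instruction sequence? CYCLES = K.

CYCLES = 7

[0] i0  sll  -- WAW r2
[1] i1/i2  ld/mul  -- 2-wide
[2] i3/i4  xor/ld  -- 2-wide
[3] i5/i6  beq/sub  -- 2-wide
[4] i7/i8  mulh/add  -- 2-wide
[5] i9  ld  -- no-port MEM/MEM
[6] i10/i11  st/mulh  -- 2-wide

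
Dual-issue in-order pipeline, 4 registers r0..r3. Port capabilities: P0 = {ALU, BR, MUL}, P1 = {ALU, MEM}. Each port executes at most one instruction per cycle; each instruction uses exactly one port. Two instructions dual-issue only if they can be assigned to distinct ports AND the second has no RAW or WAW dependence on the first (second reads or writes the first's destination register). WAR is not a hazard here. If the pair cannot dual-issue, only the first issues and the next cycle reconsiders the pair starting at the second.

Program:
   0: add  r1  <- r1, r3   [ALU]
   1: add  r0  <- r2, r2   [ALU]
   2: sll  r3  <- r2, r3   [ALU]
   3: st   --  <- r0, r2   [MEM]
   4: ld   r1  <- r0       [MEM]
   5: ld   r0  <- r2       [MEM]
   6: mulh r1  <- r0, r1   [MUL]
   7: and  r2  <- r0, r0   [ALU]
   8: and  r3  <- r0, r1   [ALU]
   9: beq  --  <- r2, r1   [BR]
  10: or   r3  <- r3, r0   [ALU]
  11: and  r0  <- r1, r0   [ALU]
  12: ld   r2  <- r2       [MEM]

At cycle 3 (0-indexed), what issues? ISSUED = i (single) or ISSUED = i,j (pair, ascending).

[0] i0+i1  add.ALU;add.ALU  -- pair
[1] i2+i3  sll.ALU;st.MEM  -- pair
[2] i4  ld.MEM  -- no-port MEM/MEM
[3] i5  ld.MEM  -- RAW r0
[4] i6+i7  mulh.MUL;and.ALU  -- pair
[5] i8+i9  and.ALU;beq.BR  -- pair
[6] i10+i11  or.ALU;and.ALU  -- pair
[7] i12  ld.MEM  -- tail

ISSUED = 5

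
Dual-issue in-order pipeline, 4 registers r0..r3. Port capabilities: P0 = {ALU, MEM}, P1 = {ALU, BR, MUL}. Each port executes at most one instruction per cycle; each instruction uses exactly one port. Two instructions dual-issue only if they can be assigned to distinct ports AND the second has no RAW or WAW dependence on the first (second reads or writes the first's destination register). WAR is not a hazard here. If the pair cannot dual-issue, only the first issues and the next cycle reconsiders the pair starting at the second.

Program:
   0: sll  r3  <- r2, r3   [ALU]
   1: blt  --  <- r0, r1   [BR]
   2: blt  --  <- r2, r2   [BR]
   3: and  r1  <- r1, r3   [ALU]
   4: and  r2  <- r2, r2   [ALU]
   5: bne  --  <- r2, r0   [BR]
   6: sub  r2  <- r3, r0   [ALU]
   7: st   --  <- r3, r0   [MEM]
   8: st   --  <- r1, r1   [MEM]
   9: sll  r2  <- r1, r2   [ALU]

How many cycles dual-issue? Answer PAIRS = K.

  cy0 -> i0/i1 (sll/blt) 2-wide
  cy1 -> i2/i3 (blt/and) 2-wide
  cy2 -> i4 (and) RAW r2
  cy3 -> i5/i6 (bne/sub) 2-wide
  cy4 -> i7 (st) no-port MEM/MEM
  cy5 -> i8/i9 (st/sll) 2-wide

PAIRS = 4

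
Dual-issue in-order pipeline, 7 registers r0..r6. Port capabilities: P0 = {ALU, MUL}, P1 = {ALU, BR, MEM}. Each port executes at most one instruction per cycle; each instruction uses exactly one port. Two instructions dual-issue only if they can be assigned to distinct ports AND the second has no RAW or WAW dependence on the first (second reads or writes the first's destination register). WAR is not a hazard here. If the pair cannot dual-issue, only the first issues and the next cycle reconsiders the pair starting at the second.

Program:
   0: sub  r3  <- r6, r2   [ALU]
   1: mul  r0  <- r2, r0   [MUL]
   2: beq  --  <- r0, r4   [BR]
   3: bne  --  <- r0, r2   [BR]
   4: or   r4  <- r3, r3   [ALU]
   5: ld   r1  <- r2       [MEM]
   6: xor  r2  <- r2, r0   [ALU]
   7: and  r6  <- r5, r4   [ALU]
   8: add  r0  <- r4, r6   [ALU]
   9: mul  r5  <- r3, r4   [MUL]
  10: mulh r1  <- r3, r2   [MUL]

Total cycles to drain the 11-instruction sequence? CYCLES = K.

CYCLES = 7

t=0 i0+i1:sub mul ; dual
t=1 i2:beq ; no-port BR/BR
t=2 i3+i4:bne or ; dual
t=3 i5+i6:ld xor ; dual
t=4 i7:and ; RAW r6
t=5 i8+i9:add mul ; dual
t=6 i10:mulh ; tail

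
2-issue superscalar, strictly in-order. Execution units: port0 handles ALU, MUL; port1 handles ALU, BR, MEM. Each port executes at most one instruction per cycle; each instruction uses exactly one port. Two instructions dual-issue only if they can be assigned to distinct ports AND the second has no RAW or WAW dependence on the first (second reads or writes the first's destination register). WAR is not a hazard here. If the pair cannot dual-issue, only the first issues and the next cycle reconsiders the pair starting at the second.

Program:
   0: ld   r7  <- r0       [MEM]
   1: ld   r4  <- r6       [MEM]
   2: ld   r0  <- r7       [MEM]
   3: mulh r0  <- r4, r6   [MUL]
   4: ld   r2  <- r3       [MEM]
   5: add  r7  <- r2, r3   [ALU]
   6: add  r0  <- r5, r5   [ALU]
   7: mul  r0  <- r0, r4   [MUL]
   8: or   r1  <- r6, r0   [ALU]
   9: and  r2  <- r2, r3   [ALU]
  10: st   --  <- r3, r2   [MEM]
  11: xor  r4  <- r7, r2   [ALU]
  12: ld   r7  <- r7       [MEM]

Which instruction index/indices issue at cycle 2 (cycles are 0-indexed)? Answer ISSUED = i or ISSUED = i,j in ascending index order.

[0] i0  ld  -- no-port MEM/MEM
[1] i1  ld  -- no-port MEM/MEM
[2] i2  ld  -- WAW r0
[3] i3,i4  mulh+ld  -- 2-wide
[4] i5,i6  add+add  -- 2-wide
[5] i7  mul  -- RAW r0
[6] i8,i9  or+and  -- 2-wide
[7] i10,i11  st+xor  -- 2-wide
[8] i12  ld  -- tail

ISSUED = 2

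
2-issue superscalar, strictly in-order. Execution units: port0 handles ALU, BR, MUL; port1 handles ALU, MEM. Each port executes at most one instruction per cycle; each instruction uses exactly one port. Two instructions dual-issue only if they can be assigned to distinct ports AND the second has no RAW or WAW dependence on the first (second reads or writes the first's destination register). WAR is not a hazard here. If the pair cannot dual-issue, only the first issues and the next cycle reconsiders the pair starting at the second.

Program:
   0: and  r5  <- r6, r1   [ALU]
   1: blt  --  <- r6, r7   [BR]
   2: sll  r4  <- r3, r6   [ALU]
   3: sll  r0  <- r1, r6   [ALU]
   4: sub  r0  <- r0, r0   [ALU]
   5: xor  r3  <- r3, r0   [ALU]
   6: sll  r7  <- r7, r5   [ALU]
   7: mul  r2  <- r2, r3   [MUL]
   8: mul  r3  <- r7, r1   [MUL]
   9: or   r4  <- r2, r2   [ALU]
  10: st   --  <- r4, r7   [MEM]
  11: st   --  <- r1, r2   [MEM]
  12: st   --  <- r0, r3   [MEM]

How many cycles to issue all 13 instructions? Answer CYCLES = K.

CYCLES = 9

[0] i0&i1  and+blt  -- pair
[1] i2&i3  sll+sll  -- pair
[2] i4  sub  -- RAW r0
[3] i5&i6  xor+sll  -- pair
[4] i7  mul  -- no-port MUL/MUL
[5] i8&i9  mul+or  -- pair
[6] i10  st  -- no-port MEM/MEM
[7] i11  st  -- no-port MEM/MEM
[8] i12  st  -- tail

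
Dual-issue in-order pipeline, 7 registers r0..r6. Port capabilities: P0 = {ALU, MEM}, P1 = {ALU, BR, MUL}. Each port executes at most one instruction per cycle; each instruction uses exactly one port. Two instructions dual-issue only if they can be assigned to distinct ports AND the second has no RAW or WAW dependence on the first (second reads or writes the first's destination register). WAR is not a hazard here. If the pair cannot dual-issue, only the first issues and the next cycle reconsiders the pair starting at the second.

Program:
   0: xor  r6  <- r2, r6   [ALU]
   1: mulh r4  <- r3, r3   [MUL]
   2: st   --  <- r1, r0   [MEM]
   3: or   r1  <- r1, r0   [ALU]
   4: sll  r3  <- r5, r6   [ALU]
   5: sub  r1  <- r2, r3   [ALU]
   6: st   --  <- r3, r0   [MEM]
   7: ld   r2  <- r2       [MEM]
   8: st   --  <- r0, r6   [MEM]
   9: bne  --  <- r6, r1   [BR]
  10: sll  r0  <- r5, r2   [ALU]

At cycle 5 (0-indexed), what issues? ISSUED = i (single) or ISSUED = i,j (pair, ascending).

[0] i0,i1  xor.ALU+mulh.MUL  -- pair
[1] i2,i3  st.MEM+or.ALU  -- pair
[2] i4  sll.ALU  -- RAW r3
[3] i5,i6  sub.ALU+st.MEM  -- pair
[4] i7  ld.MEM  -- no-port MEM/MEM
[5] i8,i9  st.MEM+bne.BR  -- pair
[6] i10  sll.ALU  -- tail

ISSUED = 8,9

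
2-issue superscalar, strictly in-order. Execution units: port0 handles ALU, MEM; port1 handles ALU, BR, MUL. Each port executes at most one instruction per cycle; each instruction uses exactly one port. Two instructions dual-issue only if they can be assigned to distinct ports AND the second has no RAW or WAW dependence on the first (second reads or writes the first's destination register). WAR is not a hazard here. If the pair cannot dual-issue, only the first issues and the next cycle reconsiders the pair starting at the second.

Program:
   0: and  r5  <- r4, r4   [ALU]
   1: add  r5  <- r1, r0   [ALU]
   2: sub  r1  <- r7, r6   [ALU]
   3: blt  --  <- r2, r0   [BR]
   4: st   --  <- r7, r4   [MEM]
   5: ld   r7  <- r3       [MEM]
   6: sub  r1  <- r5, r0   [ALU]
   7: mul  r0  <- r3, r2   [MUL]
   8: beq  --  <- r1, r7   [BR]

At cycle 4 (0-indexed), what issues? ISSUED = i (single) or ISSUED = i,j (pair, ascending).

[0] i0  and  -- WAW r5
[1] i1,i2  add sub  -- 2-wide
[2] i3,i4  blt st  -- 2-wide
[3] i5,i6  ld sub  -- 2-wide
[4] i7  mul  -- no-port MUL/BR
[5] i8  beq  -- tail

ISSUED = 7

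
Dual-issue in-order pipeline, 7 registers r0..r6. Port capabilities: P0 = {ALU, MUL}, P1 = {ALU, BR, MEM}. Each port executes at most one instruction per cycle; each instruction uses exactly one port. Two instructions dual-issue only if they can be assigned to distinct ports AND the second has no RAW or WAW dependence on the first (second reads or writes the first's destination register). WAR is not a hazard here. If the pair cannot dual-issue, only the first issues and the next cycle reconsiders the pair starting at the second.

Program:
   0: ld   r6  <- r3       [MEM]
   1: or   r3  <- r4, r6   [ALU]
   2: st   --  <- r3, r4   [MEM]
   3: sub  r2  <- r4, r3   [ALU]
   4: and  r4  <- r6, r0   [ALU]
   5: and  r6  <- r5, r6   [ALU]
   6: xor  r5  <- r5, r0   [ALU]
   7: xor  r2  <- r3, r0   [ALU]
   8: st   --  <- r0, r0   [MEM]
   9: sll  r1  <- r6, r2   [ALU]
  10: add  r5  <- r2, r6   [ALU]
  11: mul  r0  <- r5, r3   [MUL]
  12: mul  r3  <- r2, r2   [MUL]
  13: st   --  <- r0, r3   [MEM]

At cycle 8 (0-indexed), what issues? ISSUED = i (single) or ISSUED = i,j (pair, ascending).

ISSUED = 12

c0: i0 ld  RAW r6
c1: i1 or  RAW r3
c2: i2&i3 st;sub  2-wide
c3: i4&i5 and;and  2-wide
c4: i6&i7 xor;xor  2-wide
c5: i8&i9 st;sll  2-wide
c6: i10 add  RAW r5
c7: i11 mul  no-port MUL/MUL
c8: i12 mul  RAW r3
c9: i13 st  tail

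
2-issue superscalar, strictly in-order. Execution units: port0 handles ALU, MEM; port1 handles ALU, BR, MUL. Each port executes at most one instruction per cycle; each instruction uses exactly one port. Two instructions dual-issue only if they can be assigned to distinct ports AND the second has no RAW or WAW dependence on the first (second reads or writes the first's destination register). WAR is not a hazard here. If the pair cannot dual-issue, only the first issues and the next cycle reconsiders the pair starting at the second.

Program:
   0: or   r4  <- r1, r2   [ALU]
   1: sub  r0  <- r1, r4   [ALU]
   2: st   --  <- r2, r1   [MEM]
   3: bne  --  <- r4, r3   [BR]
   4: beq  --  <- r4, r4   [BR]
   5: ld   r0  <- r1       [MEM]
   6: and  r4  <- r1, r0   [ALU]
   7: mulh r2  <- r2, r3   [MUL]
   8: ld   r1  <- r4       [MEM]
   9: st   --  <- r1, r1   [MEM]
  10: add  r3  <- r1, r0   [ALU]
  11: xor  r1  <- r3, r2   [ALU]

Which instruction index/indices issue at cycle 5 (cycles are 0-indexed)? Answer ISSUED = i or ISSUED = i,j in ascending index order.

ISSUED = 8

#0 head=0: or.ALU i0 RAW r4
#1 head=1: sub.ALU+st.MEM i1&i2 pair
#2 head=3: bne.BR i3 no-port BR/BR
#3 head=4: beq.BR+ld.MEM i4&i5 pair
#4 head=6: and.ALU+mulh.MUL i6&i7 pair
#5 head=8: ld.MEM i8 no-port MEM/MEM
#6 head=9: st.MEM+add.ALU i9&i10 pair
#7 head=11: xor.ALU i11 tail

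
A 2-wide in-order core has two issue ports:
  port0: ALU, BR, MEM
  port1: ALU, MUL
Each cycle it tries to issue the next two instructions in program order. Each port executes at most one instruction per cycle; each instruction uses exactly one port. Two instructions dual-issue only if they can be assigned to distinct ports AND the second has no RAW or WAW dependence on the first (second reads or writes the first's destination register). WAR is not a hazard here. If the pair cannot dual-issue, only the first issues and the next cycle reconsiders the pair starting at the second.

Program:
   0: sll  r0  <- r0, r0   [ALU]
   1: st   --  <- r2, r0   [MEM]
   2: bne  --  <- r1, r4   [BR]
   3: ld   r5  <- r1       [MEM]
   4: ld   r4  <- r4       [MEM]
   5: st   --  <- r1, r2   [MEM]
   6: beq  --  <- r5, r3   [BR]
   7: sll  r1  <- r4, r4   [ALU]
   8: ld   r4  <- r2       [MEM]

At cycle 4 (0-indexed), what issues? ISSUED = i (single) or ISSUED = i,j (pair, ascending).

  cy0 -> i0 (sll) RAW r0
  cy1 -> i1 (st) no-port MEM/BR
  cy2 -> i2 (bne) no-port BR/MEM
  cy3 -> i3 (ld) no-port MEM/MEM
  cy4 -> i4 (ld) no-port MEM/MEM
  cy5 -> i5 (st) no-port MEM/BR
  cy6 -> i6+i7 (beq;sll) pair
  cy7 -> i8 (ld) tail

ISSUED = 4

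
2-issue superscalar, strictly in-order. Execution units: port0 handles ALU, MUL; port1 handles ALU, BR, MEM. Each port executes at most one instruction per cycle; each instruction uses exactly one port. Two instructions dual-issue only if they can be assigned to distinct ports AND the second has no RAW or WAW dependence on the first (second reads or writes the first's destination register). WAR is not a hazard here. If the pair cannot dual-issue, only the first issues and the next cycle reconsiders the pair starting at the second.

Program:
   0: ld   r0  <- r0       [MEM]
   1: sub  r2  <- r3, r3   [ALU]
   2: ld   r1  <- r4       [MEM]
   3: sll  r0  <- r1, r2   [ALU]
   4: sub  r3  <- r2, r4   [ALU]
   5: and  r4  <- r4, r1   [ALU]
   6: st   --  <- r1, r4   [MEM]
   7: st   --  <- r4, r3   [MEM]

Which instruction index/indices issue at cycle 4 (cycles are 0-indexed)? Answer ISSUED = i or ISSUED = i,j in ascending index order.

#0 head=0: ld.MEM sub.ALU i0+i1 dual
#1 head=2: ld.MEM i2 RAW r1
#2 head=3: sll.ALU sub.ALU i3+i4 dual
#3 head=5: and.ALU i5 RAW r4
#4 head=6: st.MEM i6 no-port MEM/MEM
#5 head=7: st.MEM i7 tail

ISSUED = 6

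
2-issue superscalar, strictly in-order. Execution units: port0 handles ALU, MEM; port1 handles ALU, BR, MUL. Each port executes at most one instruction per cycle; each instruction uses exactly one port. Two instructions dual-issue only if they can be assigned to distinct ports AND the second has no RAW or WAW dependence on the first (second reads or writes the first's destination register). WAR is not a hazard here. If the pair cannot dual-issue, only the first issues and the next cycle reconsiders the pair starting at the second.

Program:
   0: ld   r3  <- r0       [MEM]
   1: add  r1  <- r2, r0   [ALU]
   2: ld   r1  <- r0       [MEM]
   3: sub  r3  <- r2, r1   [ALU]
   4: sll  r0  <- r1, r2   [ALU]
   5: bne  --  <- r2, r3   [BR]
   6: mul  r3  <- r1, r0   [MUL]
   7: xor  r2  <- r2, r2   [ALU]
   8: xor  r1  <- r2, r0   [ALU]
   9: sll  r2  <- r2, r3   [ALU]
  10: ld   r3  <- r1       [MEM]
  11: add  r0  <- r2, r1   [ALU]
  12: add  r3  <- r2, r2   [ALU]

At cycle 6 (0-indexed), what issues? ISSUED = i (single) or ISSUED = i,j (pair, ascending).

ISSUED = 10,11

[0] i0/i1  ld.MEM/add.ALU  -- pair
[1] i2  ld.MEM  -- RAW r1
[2] i3/i4  sub.ALU/sll.ALU  -- pair
[3] i5  bne.BR  -- no-port BR/MUL
[4] i6/i7  mul.MUL/xor.ALU  -- pair
[5] i8/i9  xor.ALU/sll.ALU  -- pair
[6] i10/i11  ld.MEM/add.ALU  -- pair
[7] i12  add.ALU  -- tail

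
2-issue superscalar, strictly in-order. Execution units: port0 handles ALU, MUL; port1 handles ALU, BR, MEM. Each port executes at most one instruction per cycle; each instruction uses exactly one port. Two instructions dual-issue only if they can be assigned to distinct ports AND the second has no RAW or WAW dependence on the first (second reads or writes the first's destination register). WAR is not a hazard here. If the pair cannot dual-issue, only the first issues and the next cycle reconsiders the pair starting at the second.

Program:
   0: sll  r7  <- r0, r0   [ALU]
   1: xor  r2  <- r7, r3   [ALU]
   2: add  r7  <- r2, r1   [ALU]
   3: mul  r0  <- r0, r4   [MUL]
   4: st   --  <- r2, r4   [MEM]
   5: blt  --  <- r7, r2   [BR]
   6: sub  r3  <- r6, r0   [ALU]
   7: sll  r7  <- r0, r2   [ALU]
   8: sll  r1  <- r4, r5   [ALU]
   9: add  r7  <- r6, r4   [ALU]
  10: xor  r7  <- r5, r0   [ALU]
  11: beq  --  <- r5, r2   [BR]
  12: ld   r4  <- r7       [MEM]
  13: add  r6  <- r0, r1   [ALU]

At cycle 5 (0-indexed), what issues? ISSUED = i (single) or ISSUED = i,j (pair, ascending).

ISSUED = 7,8

t=0 i0:sll.ALU ; RAW r7
t=1 i1:xor.ALU ; RAW r2
t=2 i2&i3:add.ALU mul.MUL ; dual
t=3 i4:st.MEM ; no-port MEM/BR
t=4 i5&i6:blt.BR sub.ALU ; dual
t=5 i7&i8:sll.ALU sll.ALU ; dual
t=6 i9:add.ALU ; WAW r7
t=7 i10&i11:xor.ALU beq.BR ; dual
t=8 i12&i13:ld.MEM add.ALU ; dual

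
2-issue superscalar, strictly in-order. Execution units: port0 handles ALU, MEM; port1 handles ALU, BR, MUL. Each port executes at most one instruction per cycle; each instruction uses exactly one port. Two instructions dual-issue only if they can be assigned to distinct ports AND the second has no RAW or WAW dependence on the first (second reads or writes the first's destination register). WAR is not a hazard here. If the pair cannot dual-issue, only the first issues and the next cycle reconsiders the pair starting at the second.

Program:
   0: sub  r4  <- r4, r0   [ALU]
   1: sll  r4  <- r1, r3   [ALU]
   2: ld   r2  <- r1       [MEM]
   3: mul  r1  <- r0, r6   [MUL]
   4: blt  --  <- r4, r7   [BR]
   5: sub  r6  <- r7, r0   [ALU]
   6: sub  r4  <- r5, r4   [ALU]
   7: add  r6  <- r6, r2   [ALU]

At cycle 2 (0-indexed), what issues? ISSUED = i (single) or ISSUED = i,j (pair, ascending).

ISSUED = 3

[0] i0  sub.ALU  -- WAW r4
[1] i1/i2  sll.ALU ld.MEM  -- dual
[2] i3  mul.MUL  -- no-port MUL/BR
[3] i4/i5  blt.BR sub.ALU  -- dual
[4] i6/i7  sub.ALU add.ALU  -- dual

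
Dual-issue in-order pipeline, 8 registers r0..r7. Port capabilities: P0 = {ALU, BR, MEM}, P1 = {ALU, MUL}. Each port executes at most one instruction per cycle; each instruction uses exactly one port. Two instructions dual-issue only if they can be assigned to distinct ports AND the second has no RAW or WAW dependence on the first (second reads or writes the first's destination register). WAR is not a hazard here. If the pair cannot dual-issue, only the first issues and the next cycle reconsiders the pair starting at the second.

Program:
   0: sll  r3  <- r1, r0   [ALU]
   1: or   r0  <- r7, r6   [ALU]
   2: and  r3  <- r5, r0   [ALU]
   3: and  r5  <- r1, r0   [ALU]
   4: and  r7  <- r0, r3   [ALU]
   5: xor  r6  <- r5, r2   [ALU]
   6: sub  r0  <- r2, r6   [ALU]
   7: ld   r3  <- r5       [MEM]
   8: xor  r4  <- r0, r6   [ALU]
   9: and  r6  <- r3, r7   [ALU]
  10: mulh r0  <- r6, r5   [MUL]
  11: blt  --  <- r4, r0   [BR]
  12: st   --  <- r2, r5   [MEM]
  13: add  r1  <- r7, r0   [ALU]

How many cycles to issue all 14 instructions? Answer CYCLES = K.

[0] i0,i1  sll or  -- pair
[1] i2,i3  and and  -- pair
[2] i4,i5  and xor  -- pair
[3] i6,i7  sub ld  -- pair
[4] i8,i9  xor and  -- pair
[5] i10  mulh  -- RAW r0
[6] i11  blt  -- no-port BR/MEM
[7] i12,i13  st add  -- pair

CYCLES = 8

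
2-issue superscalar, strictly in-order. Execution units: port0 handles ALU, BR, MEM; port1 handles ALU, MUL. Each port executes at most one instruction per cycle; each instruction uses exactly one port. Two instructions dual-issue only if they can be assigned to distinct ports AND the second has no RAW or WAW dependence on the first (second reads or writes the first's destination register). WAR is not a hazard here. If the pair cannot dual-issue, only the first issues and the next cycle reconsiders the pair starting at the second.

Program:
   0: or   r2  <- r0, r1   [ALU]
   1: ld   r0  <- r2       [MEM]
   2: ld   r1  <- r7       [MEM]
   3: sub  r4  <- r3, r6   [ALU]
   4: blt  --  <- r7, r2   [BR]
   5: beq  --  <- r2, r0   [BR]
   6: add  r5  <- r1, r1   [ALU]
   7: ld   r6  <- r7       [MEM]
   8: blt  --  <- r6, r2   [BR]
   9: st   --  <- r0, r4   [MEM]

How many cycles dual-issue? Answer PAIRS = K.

PAIRS = 2

[0] i0  or  -- RAW r2
[1] i1  ld  -- no-port MEM/MEM
[2] i2,i3  ld;sub  -- dual
[3] i4  blt  -- no-port BR/BR
[4] i5,i6  beq;add  -- dual
[5] i7  ld  -- no-port MEM/BR
[6] i8  blt  -- no-port BR/MEM
[7] i9  st  -- tail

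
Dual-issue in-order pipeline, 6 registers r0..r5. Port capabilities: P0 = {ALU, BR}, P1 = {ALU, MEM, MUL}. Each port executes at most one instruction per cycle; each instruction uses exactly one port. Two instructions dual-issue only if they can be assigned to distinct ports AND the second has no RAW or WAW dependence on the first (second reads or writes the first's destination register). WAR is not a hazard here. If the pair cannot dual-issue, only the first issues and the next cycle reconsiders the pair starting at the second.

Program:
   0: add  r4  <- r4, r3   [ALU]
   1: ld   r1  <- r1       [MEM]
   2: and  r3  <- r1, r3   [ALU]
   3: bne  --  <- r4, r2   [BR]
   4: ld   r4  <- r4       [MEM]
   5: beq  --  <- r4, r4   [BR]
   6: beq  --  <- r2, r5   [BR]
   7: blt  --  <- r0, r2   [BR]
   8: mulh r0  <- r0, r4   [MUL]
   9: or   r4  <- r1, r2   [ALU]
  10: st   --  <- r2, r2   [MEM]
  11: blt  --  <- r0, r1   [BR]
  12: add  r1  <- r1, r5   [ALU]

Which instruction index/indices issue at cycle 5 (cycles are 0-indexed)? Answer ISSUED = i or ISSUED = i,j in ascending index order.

[0] i0,i1  add;ld  -- pair
[1] i2,i3  and;bne  -- pair
[2] i4  ld  -- RAW r4
[3] i5  beq  -- no-port BR/BR
[4] i6  beq  -- no-port BR/BR
[5] i7,i8  blt;mulh  -- pair
[6] i9,i10  or;st  -- pair
[7] i11,i12  blt;add  -- pair

ISSUED = 7,8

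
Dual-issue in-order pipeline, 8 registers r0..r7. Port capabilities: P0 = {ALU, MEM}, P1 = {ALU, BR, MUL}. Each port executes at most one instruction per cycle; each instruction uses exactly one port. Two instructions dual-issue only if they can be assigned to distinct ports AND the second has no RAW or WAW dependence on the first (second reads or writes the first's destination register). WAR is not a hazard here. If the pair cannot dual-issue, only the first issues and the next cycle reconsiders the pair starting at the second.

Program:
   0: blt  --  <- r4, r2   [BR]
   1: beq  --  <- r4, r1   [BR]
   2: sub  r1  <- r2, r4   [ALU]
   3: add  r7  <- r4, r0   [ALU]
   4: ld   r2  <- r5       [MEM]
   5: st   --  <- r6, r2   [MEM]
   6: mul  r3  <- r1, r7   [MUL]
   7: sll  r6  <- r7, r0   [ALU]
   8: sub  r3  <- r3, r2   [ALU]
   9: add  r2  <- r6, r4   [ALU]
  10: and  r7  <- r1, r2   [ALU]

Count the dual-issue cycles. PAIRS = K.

0. blt.BR @i0  | no-port BR/BR
1. beq.BR;sub.ALU @i1,i2  | 2-wide
2. add.ALU;ld.MEM @i3,i4  | 2-wide
3. st.MEM;mul.MUL @i5,i6  | 2-wide
4. sll.ALU;sub.ALU @i7,i8  | 2-wide
5. add.ALU @i9  | RAW r2
6. and.ALU @i10  | tail

PAIRS = 4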